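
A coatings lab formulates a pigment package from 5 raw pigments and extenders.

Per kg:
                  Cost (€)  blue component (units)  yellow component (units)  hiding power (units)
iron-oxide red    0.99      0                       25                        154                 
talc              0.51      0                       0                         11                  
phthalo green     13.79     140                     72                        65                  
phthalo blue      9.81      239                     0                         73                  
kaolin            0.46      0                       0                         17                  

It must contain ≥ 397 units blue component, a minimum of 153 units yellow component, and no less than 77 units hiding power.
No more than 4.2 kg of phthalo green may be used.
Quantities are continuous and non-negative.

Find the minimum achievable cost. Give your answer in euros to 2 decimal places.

€22.35

Set it up as a linear program. Let x1 = kg of iron-oxide red, x2 = kg of talc, x3 = kg of phthalo green, x4 = kg of phthalo blue, x5 = kg of kaolin.
Minimize 0.99x1 + 0.51x2 + 13.79x3 + 9.81x4 + 0.46x5 s.t.:
  140x3 + 239x4 ≥ 397   (blue component)
  25x1 + 72x3 ≥ 153   (yellow component)
  154x1 + 11x2 + 65x3 + 73x4 + 17x5 ≥ 77   (hiding power)
  x3 ≤ 4.2
  x1, x2, x3, x4, x5 ≥ 0.
The cheapest feasible vertex uses only iron-oxide red, phthalo blue; talc, phthalo green, kaolin are not used. There the blue component and yellow component constraints are tight.
That vertex is x1 = 6.12, x4 = 1.661.
Cost = 0.99·6.12 + 9.81·1.661 = 22.3532.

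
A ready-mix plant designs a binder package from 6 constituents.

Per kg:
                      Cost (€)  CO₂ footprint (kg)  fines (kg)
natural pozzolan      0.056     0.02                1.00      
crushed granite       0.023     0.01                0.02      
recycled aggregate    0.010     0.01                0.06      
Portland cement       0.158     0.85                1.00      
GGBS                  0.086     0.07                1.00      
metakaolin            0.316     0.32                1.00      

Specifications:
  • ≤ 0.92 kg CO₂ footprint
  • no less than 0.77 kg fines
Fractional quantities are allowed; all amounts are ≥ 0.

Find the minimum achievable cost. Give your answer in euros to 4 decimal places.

Let x1 = kg of natural pozzolan, x2 = kg of crushed granite, x3 = kg of recycled aggregate, x4 = kg of Portland cement, x5 = kg of GGBS, x6 = kg of metakaolin.
Minimise 0.056x1 + 0.023x2 + 0.01x3 + 0.158x4 + 0.086x5 + 0.316x6 s.t.:
  0.02x1 + 0.01x2 + 0.01x3 + 0.85x4 + 0.07x5 + 0.32x6 ≤ 0.92   (CO₂ footprint)
  1x1 + 0.02x2 + 0.06x3 + 1x4 + 1x5 + 1x6 ≥ 0.77   (fines)
  x1, x2, x3, x4, x5, x6 ≥ 0.
At the optimum only natural pozzolan is positive (crushed granite, recycled aggregate, Portland cement, GGBS, metakaolin = 0). The fines requirement is met with equality.
Optimal quantities: natural pozzolan = 0.77 kg.
Cost = 0.056·0.77 = 0.043120.

€0.0431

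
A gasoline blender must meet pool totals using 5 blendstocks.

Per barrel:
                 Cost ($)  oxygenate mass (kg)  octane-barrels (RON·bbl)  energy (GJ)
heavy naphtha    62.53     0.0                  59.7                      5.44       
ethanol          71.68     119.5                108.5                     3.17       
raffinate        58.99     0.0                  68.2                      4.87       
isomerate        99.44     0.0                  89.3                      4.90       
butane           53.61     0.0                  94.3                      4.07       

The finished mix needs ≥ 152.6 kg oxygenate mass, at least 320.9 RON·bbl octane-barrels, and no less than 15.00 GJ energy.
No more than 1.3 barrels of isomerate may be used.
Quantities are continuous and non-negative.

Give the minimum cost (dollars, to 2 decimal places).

Set it up as a linear program. Let x1 = barrels of heavy naphtha, x2 = barrels of ethanol, x3 = barrels of raffinate, x4 = barrels of isomerate, x5 = barrels of butane.
min 62.53x1 + 71.68x2 + 58.99x3 + 99.44x4 + 53.61x5 s.t.:
  119.5x2 ≥ 152.6   (oxygenate mass)
  59.7x1 + 108.5x2 + 68.2x3 + 89.3x4 + 94.3x5 ≥ 320.9   (octane-barrels)
  5.44x1 + 3.17x2 + 4.87x3 + 4.9x4 + 4.07x5 ≥ 15   (energy)
  x4 ≤ 1.3
  x1, x2, x3, x4, x5 ≥ 0.
At the optimum only heavy naphtha, ethanol, butane are positive (raffinate, isomerate = 0). The oxygenate mass, octane-barrels, energy requirements are met with equality.
That vertex is x1 = 1.0763, x2 = 1.277, x5 = 1.2523.
Total cost: 62.53·1.0763 + 71.68·1.277 + 53.61·1.2523 = 225.9722.

$225.97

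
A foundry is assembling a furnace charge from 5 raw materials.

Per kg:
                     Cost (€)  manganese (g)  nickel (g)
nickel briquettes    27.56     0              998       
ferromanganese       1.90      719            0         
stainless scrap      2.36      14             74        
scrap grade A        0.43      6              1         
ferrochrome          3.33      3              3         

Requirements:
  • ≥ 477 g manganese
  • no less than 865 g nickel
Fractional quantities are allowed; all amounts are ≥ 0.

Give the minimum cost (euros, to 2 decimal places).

€25.15

Set it up as a linear program. Let x1 = kg of nickel briquettes, x2 = kg of ferromanganese, x3 = kg of stainless scrap, x4 = kg of scrap grade A, x5 = kg of ferrochrome.
min 27.56x1 + 1.9x2 + 2.36x3 + 0.43x4 + 3.33x5 with:
  719x2 + 14x3 + 6x4 + 3x5 ≥ 477   (manganese)
  998x1 + 74x3 + 1x4 + 3x5 ≥ 865   (nickel)
  x1, x2, x3, x4, x5 ≥ 0.
The minimum-cost mix takes nothing from stainless scrap, scrap grade A, ferrochrome — only nickel briquettes, ferromanganese. There the manganese and nickel constraints are tight.
So nickel briquettes = 0.8667 kg, ferromanganese = 0.6634 kg.
Hence cost = 27.56·0.8667 + 1.9·0.6634 = €25.1467.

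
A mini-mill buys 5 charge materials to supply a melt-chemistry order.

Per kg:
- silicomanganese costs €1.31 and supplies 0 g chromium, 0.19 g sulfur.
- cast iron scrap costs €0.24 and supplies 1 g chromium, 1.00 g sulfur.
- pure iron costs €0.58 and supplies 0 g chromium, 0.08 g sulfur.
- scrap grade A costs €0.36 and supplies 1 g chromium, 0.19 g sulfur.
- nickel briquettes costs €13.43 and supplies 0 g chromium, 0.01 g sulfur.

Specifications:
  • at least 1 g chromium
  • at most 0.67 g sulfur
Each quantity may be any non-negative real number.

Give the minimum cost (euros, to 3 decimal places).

Let x1 = kg of silicomanganese, x2 = kg of cast iron scrap, x3 = kg of pure iron, x4 = kg of scrap grade A, x5 = kg of nickel briquettes.
min 1.31x1 + 0.24x2 + 0.58x3 + 0.36x4 + 13.43x5 with:
  1x2 + 1x4 ≥ 1   (chromium)
  0.19x1 + 1x2 + 0.08x3 + 0.19x4 + 0.01x5 ≤ 0.67   (sulfur)
  x1, x2, x3, x4, x5 ≥ 0.
The optimal basis is {cast iron scrap, scrap grade A}; silicomanganese, pure iron, nickel briquettes drop out. Binding constraints: chromium and sulfur.
Optimal quantities: cast iron scrap = 0.5926 kg, scrap grade A = 0.4074 kg.
Cost = 0.24·0.5926 + 0.36·0.4074 = 0.28889.

€0.289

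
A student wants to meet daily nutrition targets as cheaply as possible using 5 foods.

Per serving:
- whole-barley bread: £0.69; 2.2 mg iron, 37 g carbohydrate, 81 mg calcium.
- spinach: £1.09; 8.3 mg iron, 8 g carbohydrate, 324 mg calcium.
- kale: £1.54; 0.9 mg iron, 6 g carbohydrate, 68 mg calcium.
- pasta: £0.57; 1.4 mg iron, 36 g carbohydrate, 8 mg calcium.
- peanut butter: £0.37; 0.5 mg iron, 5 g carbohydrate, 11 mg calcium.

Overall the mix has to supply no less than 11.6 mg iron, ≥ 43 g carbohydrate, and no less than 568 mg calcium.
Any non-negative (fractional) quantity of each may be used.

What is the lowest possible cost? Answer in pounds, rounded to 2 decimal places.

Treat it as an LP. Let x1 = servings of whole-barley bread, x2 = servings of spinach, x3 = servings of kale, x4 = servings of pasta, x5 = servings of peanut butter.
Minimize 0.69x1 + 1.09x2 + 1.54x3 + 0.57x4 + 0.37x5 subject to:
  2.2x1 + 8.3x2 + 0.9x3 + 1.4x4 + 0.5x5 ≥ 11.6   (iron)
  37x1 + 8x2 + 6x3 + 36x4 + 5x5 ≥ 43   (carbohydrate)
  81x1 + 324x2 + 68x3 + 8x4 + 11x5 ≥ 568   (calcium)
  x1, x2, x3, x4, x5 ≥ 0.
The cheapest feasible vertex uses only whole-barley bread, spinach; kale, pasta, peanut butter are not used. There the carbohydrate and calcium constraints are tight.
Optimal quantities: whole-barley bread = 0.8279 servings, spinach = 1.546 servings.
Total cost: 0.69·0.8279 + 1.09·1.546 = 2.2564.

£2.26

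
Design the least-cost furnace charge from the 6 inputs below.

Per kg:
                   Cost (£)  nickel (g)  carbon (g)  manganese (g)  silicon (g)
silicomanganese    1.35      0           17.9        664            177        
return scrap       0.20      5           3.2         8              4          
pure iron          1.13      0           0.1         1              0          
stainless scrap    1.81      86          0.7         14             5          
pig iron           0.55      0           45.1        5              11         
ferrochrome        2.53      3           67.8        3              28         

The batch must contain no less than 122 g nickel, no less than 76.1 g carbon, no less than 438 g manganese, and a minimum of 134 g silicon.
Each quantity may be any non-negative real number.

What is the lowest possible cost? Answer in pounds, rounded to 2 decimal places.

Let x1 = kg of silicomanganese, x2 = kg of return scrap, x3 = kg of pure iron, x4 = kg of stainless scrap, x5 = kg of pig iron, x6 = kg of ferrochrome.
Minimize 1.35x1 + 0.2x2 + 1.13x3 + 1.81x4 + 0.55x5 + 2.53x6 s.t.:
  5x2 + 86x4 + 3x6 ≥ 122   (nickel)
  17.9x1 + 3.2x2 + 0.1x3 + 0.7x4 + 45.1x5 + 67.8x6 ≥ 76.1   (carbon)
  664x1 + 8x2 + 1x3 + 14x4 + 5x5 + 3x6 ≥ 438   (manganese)
  177x1 + 4x2 + 5x4 + 11x5 + 28x6 ≥ 134   (silicon)
  x1, x2, x3, x4, x5, x6 ≥ 0.
The cheapest feasible vertex uses only silicomanganese, stainless scrap, pig iron; return scrap, pure iron, ferrochrome are not used. There the nickel, carbon, silicon constraints are tight.
Solving gives x1 = 0.629, x4 = 1.419, x5 = 1.416.
Hence cost = 1.35·0.629 + 1.81·1.419 + 0.55·1.416 = £4.1963.

£4.20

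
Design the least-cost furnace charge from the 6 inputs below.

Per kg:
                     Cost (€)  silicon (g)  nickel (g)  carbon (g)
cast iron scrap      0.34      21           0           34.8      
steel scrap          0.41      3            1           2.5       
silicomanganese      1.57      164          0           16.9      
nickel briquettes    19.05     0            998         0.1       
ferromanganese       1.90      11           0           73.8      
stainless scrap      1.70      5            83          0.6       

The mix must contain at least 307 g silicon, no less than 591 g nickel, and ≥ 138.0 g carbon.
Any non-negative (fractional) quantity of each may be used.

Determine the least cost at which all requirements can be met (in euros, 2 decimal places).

Set it up as a linear program. Let x1 = kg of cast iron scrap, x2 = kg of steel scrap, x3 = kg of silicomanganese, x4 = kg of nickel briquettes, x5 = kg of ferromanganese, x6 = kg of stainless scrap.
min 0.34x1 + 0.41x2 + 1.57x3 + 19.05x4 + 1.9x5 + 1.7x6 s.t.:
  21x1 + 3x2 + 164x3 + 11x5 + 5x6 ≥ 307   (silicon)
  1x2 + 998x4 + 83x6 ≥ 591   (nickel)
  34.8x1 + 2.5x2 + 16.9x3 + 0.1x4 + 73.8x5 + 0.6x6 ≥ 138   (carbon)
  x1, x2, x3, x4, x5, x6 ≥ 0.
At the optimum only cast iron scrap, silicomanganese, nickel briquettes are positive (steel scrap, ferromanganese, stainless scrap = 0). There the silicon, nickel, carbon constraints are tight.
So cast iron scrap = 3.257 kg, silicomanganese = 1.455 kg, nickel briquettes = 0.5922 kg.
Total cost: 0.34·3.257 + 1.57·1.455 + 19.05·0.5922 = 14.6731.

€14.67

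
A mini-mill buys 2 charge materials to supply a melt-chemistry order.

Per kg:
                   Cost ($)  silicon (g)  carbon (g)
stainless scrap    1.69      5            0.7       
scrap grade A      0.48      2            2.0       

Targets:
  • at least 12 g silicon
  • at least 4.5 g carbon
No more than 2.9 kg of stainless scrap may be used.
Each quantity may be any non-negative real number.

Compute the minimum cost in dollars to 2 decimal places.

Set it up as a linear program. Let x1 = kg of stainless scrap, x2 = kg of scrap grade A.
min 1.69x1 + 0.48x2 subject to:
  5x1 + 2x2 ≥ 12   (silicon)
  0.7x1 + 2x2 ≥ 4.5   (carbon)
  x1 ≤ 2.9
  x1, x2 ≥ 0.
The cheapest feasible vertex uses only scrap grade A; stainless scrap is not used. There the silicon constraint is tight.
So scrap grade A = 6 kg.
Total cost: 0.48·6 = 2.8800.

$2.88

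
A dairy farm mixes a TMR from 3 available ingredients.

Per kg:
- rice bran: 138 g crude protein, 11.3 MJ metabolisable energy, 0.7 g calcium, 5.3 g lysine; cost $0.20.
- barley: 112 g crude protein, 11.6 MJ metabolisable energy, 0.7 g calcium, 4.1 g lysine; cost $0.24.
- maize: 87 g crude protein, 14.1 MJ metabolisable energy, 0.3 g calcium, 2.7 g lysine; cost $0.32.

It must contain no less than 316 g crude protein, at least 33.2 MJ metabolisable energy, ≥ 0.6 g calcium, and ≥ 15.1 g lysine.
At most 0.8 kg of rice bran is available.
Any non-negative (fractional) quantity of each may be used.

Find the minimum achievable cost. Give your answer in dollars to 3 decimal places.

$0.796

Let x1 = kg of rice bran, x2 = kg of barley, x3 = kg of maize.
Minimise 0.2x1 + 0.24x2 + 0.32x3 s.t.:
  138x1 + 112x2 + 87x3 ≥ 316   (crude protein)
  11.3x1 + 11.6x2 + 14.1x3 ≥ 33.2   (metabolisable energy)
  0.7x1 + 0.7x2 + 0.3x3 ≥ 0.6   (calcium)
  5.3x1 + 4.1x2 + 2.7x3 ≥ 15.1   (lysine)
  x1 ≤ 0.8
  x1, x2, x3 ≥ 0.
At the optimum only rice bran, barley are positive (maize = 0). Binding constraints: lysine and the rice bran cap.
That vertex is x1 = 0.8, x2 = 2.649.
Total cost: 0.2·0.8 + 0.24·2.649 = 0.79576.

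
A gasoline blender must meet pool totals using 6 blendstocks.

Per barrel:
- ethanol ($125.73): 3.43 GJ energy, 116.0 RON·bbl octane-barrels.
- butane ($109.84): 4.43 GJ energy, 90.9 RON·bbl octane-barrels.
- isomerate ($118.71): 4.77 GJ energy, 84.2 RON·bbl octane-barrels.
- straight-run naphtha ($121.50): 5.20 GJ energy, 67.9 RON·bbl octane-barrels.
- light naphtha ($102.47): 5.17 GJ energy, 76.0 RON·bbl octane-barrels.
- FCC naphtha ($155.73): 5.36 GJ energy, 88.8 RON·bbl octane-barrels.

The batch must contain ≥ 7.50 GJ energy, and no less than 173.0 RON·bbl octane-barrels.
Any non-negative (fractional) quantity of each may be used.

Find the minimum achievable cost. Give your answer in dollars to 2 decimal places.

$203.00

Let x1 = barrels of ethanol, x2 = barrels of butane, x3 = barrels of isomerate, x4 = barrels of straight-run naphtha, x5 = barrels of light naphtha, x6 = barrels of FCC naphtha.
min 125.73x1 + 109.84x2 + 118.71x3 + 121.5x4 + 102.47x5 + 155.73x6 subject to:
  3.43x1 + 4.43x2 + 4.77x3 + 5.2x4 + 5.17x5 + 5.36x6 ≥ 7.5   (energy)
  116x1 + 90.9x2 + 84.2x3 + 67.9x4 + 76x5 + 88.8x6 ≥ 173   (octane-barrels)
  x1, x2, x3, x4, x5, x6 ≥ 0.
The minimum-cost mix takes nothing from isomerate, straight-run naphtha, light naphtha, FCC naphtha — only ethanol, butane. Binding constraints: energy and octane-barrels.
Optimal quantities: ethanol = 0.41882 barrels, butane = 1.3687 barrels.
Hence cost = 125.73·0.41882 + 109.84·1.3687 = $202.9962.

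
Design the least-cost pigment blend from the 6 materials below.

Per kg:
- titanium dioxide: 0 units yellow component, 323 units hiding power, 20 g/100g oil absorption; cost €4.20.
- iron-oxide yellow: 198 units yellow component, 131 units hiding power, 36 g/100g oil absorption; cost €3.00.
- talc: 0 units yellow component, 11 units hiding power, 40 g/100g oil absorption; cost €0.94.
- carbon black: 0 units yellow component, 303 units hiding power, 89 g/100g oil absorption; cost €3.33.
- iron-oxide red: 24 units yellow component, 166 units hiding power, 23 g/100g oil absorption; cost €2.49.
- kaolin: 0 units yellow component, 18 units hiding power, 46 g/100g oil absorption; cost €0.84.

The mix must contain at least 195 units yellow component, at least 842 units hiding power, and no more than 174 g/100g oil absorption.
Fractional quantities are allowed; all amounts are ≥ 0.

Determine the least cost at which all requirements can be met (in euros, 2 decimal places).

Let x1 = kg of titanium dioxide, x2 = kg of iron-oxide yellow, x3 = kg of talc, x4 = kg of carbon black, x5 = kg of iron-oxide red, x6 = kg of kaolin.
min 4.2x1 + 3x2 + 0.94x3 + 3.33x4 + 2.49x5 + 0.84x6 s.t.:
  198x2 + 24x5 ≥ 195   (yellow component)
  323x1 + 131x2 + 11x3 + 303x4 + 166x5 + 18x6 ≥ 842   (hiding power)
  20x1 + 36x2 + 40x3 + 89x4 + 23x5 + 46x6 ≤ 174   (oil absorption)
  x1, x2, x3, x4, x5, x6 ≥ 0.
At the optimum only titanium dioxide, iron-oxide yellow, carbon black are positive (talc, iron-oxide red, kaolin = 0). Binding constraints: yellow component, hiding power, oil absorption.
That vertex is x1 = 0.9466, x2 = 0.9848, x4 = 1.344.
Cost = 4.2·0.9466 + 3·0.9848 + 3.33·1.344 = 11.4056.

€11.41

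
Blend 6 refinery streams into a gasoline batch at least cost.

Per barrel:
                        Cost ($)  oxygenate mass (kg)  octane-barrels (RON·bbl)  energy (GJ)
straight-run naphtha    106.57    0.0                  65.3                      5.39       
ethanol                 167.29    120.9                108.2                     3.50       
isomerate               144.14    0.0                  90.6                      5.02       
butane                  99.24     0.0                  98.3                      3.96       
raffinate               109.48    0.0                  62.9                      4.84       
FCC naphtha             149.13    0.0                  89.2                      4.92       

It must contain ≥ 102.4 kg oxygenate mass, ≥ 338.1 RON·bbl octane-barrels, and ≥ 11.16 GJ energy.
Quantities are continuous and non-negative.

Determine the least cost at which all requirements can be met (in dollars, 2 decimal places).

Let x1 = barrels of straight-run naphtha, x2 = barrels of ethanol, x3 = barrels of isomerate, x4 = barrels of butane, x5 = barrels of raffinate, x6 = barrels of FCC naphtha.
Minimize 106.57x1 + 167.29x2 + 144.14x3 + 99.24x4 + 109.48x5 + 149.13x6 s.t.:
  120.9x2 ≥ 102.4   (oxygenate mass)
  65.3x1 + 108.2x2 + 90.6x3 + 98.3x4 + 62.9x5 + 89.2x6 ≥ 338.1   (octane-barrels)
  5.39x1 + 3.5x2 + 5.02x3 + 3.96x4 + 4.84x5 + 4.92x6 ≥ 11.16   (energy)
  x1, x2, x3, x4, x5, x6 ≥ 0.
At the optimum only ethanol, butane are positive (straight-run naphtha, isomerate, raffinate, FCC naphtha = 0). There the oxygenate mass and octane-barrels constraints are tight.
That vertex is x2 = 0.846981, x4 = 2.50719.
Cost = 167.29·0.846981 + 99.24·2.50719 = 390.50499.

$390.50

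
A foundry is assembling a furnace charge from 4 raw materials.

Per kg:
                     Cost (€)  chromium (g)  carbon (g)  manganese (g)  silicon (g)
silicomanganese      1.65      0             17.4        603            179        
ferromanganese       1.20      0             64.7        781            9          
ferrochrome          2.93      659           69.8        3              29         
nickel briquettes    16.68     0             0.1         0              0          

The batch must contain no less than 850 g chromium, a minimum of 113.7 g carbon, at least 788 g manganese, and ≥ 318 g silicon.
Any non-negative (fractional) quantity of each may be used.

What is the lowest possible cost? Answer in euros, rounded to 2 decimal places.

Set it up as a linear program. Let x1 = kg of silicomanganese, x2 = kg of ferromanganese, x3 = kg of ferrochrome, x4 = kg of nickel briquettes.
Minimize 1.65x1 + 1.2x2 + 2.93x3 + 16.68x4 s.t.:
  659x3 ≥ 850   (chromium)
  17.4x1 + 64.7x2 + 69.8x3 + 0.1x4 ≥ 113.7   (carbon)
  603x1 + 781x2 + 3x3 ≥ 788   (manganese)
  179x1 + 9x2 + 29x3 ≥ 318   (silicon)
  x1, x2, x3, x4 ≥ 0.
At the optimum only silicomanganese, ferrochrome are positive (ferromanganese, nickel briquettes = 0). The chromium and silicon requirements are met with equality.
So silicomanganese = 1.568 kg, ferrochrome = 1.29 kg.
Hence cost = 1.65·1.568 + 2.93·1.29 = €6.3669.

€6.37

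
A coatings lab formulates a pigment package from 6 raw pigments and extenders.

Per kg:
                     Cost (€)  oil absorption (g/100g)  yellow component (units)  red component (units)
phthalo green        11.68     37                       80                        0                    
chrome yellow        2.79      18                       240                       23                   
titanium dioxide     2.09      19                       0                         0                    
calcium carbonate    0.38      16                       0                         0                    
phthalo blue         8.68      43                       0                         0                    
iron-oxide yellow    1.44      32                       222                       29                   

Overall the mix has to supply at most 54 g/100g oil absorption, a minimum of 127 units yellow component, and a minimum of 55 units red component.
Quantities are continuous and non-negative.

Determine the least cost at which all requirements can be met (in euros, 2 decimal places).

Let x1 = kg of phthalo green, x2 = kg of chrome yellow, x3 = kg of titanium dioxide, x4 = kg of calcium carbonate, x5 = kg of phthalo blue, x6 = kg of iron-oxide yellow.
min 11.68x1 + 2.79x2 + 2.09x3 + 0.38x4 + 8.68x5 + 1.44x6 subject to:
  37x1 + 18x2 + 19x3 + 16x4 + 43x5 + 32x6 ≤ 54   (oil absorption)
  80x1 + 240x2 + 222x6 ≥ 127   (yellow component)
  23x2 + 29x6 ≥ 55   (red component)
  x1, x2, x3, x4, x5, x6 ≥ 0.
The minimum-cost mix takes nothing from phthalo green, titanium dioxide, calcium carbonate, phthalo blue — only chrome yellow, iron-oxide yellow. There the oil absorption and red component constraints are tight.
So chrome yellow = 0.90654 kg, iron-oxide yellow = 1.1776 kg.
Cost = 2.79·0.90654 + 1.44·1.1776 = 4.22499.

€4.22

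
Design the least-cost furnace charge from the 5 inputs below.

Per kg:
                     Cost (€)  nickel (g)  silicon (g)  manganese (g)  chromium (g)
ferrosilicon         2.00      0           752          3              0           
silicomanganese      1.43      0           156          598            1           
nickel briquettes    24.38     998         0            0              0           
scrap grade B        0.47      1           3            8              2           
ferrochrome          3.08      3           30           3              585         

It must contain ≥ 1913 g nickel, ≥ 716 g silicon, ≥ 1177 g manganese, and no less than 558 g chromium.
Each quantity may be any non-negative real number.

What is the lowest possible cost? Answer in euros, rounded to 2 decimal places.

€53.41

Let x1 = kg of ferrosilicon, x2 = kg of silicomanganese, x3 = kg of nickel briquettes, x4 = kg of scrap grade B, x5 = kg of ferrochrome.
min 2x1 + 1.43x2 + 24.38x3 + 0.47x4 + 3.08x5 subject to:
  998x3 + 1x4 + 3x5 ≥ 1913   (nickel)
  752x1 + 156x2 + 3x4 + 30x5 ≥ 716   (silicon)
  3x1 + 598x2 + 8x4 + 3x5 ≥ 1177   (manganese)
  1x2 + 2x4 + 585x5 ≥ 558   (chromium)
  x1, x2, x3, x4, x5 ≥ 0.
The minimum-cost mix takes nothing from scrap grade B — only ferrosilicon, silicomanganese, nickel briquettes, ferrochrome. Binding constraints: nickel, silicon, manganese, chromium.
Solving gives x1 = 0.5074, x2 = 1.961, x3 = 1.914, x5 = 0.9505.
Hence cost = 2·0.5074 + 1.43·1.961 + 24.38·1.914 + 3.08·0.9505 = €53.4099.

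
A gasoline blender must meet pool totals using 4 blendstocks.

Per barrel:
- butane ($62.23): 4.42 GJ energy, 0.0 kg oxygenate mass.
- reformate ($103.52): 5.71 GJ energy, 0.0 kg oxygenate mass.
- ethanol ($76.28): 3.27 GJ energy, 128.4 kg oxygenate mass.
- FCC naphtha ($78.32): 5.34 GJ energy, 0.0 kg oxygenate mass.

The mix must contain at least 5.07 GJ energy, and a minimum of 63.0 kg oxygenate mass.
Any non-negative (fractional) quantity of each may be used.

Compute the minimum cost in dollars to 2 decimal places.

$86.22

Let x1 = barrels of butane, x2 = barrels of reformate, x3 = barrels of ethanol, x4 = barrels of FCC naphtha.
Minimize 62.23x1 + 103.52x2 + 76.28x3 + 78.32x4 s.t.:
  4.42x1 + 5.71x2 + 3.27x3 + 5.34x4 ≥ 5.07   (energy)
  128.4x3 ≥ 63   (oxygenate mass)
  x1, x2, x3, x4 ≥ 0.
The cheapest feasible vertex uses only butane, ethanol; reformate, FCC naphtha are not used. The energy and oxygenate mass requirements are met with equality.
So butane = 0.78406 barrels, ethanol = 0.49065 barrels.
Objective = 62.23·0.78406 + 76.28·0.49065 = 86.2188.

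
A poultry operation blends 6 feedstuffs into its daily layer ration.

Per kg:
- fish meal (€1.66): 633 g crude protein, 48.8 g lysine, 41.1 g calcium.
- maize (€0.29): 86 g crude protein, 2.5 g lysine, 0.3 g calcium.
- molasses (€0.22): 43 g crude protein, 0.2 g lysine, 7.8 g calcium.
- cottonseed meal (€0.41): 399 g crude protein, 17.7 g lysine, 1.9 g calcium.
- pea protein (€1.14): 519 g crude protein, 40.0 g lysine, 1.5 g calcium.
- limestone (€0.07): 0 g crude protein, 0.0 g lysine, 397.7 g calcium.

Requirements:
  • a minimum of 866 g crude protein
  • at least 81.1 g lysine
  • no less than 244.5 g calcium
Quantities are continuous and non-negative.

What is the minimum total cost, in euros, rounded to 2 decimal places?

Treat it as an LP. Let x1 = kg of fish meal, x2 = kg of maize, x3 = kg of molasses, x4 = kg of cottonseed meal, x5 = kg of pea protein, x6 = kg of limestone.
Minimise 1.66x1 + 0.29x2 + 0.22x3 + 0.41x4 + 1.14x5 + 0.07x6 subject to:
  633x1 + 86x2 + 43x3 + 399x4 + 519x5 ≥ 866   (crude protein)
  48.8x1 + 2.5x2 + 0.2x3 + 17.7x4 + 40x5 ≥ 81.1   (lysine)
  41.1x1 + 0.3x2 + 7.8x3 + 1.9x4 + 1.5x5 + 397.7x6 ≥ 244.5   (calcium)
  x1, x2, x3, x4, x5, x6 ≥ 0.
The cheapest feasible vertex uses only cottonseed meal, limestone; fish meal, maize, molasses, pea protein are not used. Binding constraints: lysine and calcium.
That vertex is x4 = 4.582, x6 = 0.5929.
Objective = 0.41·4.582 + 0.07·0.5929 = 1.9201.

€1.92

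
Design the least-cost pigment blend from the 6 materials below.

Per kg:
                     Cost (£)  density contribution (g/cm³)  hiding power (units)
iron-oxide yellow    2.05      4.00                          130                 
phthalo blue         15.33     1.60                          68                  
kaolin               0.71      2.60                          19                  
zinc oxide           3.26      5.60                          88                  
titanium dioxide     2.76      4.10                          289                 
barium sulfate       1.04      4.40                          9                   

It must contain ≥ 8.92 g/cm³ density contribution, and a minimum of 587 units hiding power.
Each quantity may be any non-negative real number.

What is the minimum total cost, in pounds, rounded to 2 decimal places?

Let x1 = kg of iron-oxide yellow, x2 = kg of phthalo blue, x3 = kg of kaolin, x4 = kg of zinc oxide, x5 = kg of titanium dioxide, x6 = kg of barium sulfate.
min 2.05x1 + 15.33x2 + 0.71x3 + 3.26x4 + 2.76x5 + 1.04x6 s.t.:
  4x1 + 1.6x2 + 2.6x3 + 5.6x4 + 4.1x5 + 4.4x6 ≥ 8.92   (density contribution)
  130x1 + 68x2 + 19x3 + 88x4 + 289x5 + 9x6 ≥ 587   (hiding power)
  x1, x2, x3, x4, x5, x6 ≥ 0.
The optimal basis is {titanium dioxide, barium sulfate}; iron-oxide yellow, phthalo blue, kaolin, zinc oxide drop out. The density contribution and hiding power requirements are met with equality.
So titanium dioxide = 2.027 kg, barium sulfate = 0.1386 kg.
Hence cost = 2.76·2.027 + 1.04·0.1386 = £5.7387.

£5.74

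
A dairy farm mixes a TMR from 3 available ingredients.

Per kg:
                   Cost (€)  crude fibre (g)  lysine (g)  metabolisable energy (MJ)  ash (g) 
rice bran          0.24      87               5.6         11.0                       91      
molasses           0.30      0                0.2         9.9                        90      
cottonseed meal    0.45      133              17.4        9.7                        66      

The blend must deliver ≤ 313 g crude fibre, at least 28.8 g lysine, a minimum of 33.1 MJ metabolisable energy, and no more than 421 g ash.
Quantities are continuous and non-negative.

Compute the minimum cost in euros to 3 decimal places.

Let x1 = kg of rice bran, x2 = kg of molasses, x3 = kg of cottonseed meal.
Minimize 0.24x1 + 0.3x2 + 0.45x3 with:
  87x1 + 133x3 ≤ 313   (crude fibre)
  5.6x1 + 0.2x2 + 17.4x3 ≥ 28.8   (lysine)
  11x1 + 9.9x2 + 9.7x3 ≥ 33.1   (metabolisable energy)
  91x1 + 90x2 + 66x3 ≤ 421   (ash)
  x1, x2, x3 ≥ 0.
The optimal mix uses every input. Binding constraints: crude fibre, lysine, metabolisable energy.
Optimal quantities: rice bran = 2.103 kg, molasses = 0.04885 kg, cottonseed meal = 0.9778 kg.
Objective = 0.24·2.103 + 0.3·0.04885 + 0.45·0.9778 = 0.95939.

€0.959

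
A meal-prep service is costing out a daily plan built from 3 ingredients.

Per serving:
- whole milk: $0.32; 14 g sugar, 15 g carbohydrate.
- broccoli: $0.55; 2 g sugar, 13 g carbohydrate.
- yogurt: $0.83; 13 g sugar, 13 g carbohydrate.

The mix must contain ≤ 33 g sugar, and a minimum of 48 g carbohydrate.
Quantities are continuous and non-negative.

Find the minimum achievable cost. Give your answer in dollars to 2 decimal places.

This is a linear program. Let x1 = servings of whole milk, x2 = servings of broccoli, x3 = servings of yogurt.
Minimize 0.32x1 + 0.55x2 + 0.83x3 subject to:
  14x1 + 2x2 + 13x3 ≤ 33   (sugar)
  15x1 + 13x2 + 13x3 ≥ 48   (carbohydrate)
  x1, x2, x3 ≥ 0.
At the optimum only whole milk, broccoli are positive (yogurt = 0). The sugar and carbohydrate requirements are met with equality.
So whole milk = 2.191 servings, broccoli = 1.164 servings.
Objective = 0.32·2.191 + 0.55·1.164 = 1.3413.

$1.34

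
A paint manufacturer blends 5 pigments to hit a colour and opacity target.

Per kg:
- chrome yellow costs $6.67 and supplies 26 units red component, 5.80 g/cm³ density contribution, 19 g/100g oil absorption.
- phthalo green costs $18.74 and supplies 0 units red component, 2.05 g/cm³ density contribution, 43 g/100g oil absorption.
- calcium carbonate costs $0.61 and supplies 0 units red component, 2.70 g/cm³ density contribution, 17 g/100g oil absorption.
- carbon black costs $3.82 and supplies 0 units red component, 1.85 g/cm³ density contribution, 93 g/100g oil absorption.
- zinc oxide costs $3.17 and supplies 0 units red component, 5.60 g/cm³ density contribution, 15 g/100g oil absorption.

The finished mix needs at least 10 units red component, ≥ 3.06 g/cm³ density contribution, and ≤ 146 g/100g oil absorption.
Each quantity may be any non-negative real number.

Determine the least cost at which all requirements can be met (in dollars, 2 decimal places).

This is a linear program. Let x1 = kg of chrome yellow, x2 = kg of phthalo green, x3 = kg of calcium carbonate, x4 = kg of carbon black, x5 = kg of zinc oxide.
Minimise 6.67x1 + 18.74x2 + 0.61x3 + 3.82x4 + 3.17x5 s.t.:
  26x1 ≥ 10   (red component)
  5.8x1 + 2.05x2 + 2.7x3 + 1.85x4 + 5.6x5 ≥ 3.06   (density contribution)
  19x1 + 43x2 + 17x3 + 93x4 + 15x5 ≤ 146   (oil absorption)
  x1, x2, x3, x4, x5 ≥ 0.
The minimum-cost mix takes nothing from phthalo green, carbon black, zinc oxide — only chrome yellow, calcium carbonate. Binding constraints: red component and density contribution.
Solving gives x1 = 0.3846, x3 = 0.3071.
Hence cost = 6.67·0.3846 + 0.61·0.3071 = $2.7526.

$2.75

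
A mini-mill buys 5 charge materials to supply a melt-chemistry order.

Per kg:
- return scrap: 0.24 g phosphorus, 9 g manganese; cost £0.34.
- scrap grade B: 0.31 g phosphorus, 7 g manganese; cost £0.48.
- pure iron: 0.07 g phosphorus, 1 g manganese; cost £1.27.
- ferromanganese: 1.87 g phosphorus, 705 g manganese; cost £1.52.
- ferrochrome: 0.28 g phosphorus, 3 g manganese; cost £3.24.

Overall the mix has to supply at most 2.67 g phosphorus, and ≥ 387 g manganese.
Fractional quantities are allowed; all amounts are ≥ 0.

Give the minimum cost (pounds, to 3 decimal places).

This is a linear program. Let x1 = kg of return scrap, x2 = kg of scrap grade B, x3 = kg of pure iron, x4 = kg of ferromanganese, x5 = kg of ferrochrome.
Minimise 0.34x1 + 0.48x2 + 1.27x3 + 1.52x4 + 3.24x5 subject to:
  0.24x1 + 0.31x2 + 0.07x3 + 1.87x4 + 0.28x5 ≤ 2.67   (phosphorus)
  9x1 + 7x2 + 1x3 + 705x4 + 3x5 ≥ 387   (manganese)
  x1, x2, x3, x4, x5 ≥ 0.
The optimal basis is {ferromanganese}; return scrap, scrap grade B, pure iron, ferrochrome drop out. The manganese requirement is met with equality.
That vertex is x4 = 0.5489.
Total cost: 1.52·0.5489 = 0.83433.

£0.834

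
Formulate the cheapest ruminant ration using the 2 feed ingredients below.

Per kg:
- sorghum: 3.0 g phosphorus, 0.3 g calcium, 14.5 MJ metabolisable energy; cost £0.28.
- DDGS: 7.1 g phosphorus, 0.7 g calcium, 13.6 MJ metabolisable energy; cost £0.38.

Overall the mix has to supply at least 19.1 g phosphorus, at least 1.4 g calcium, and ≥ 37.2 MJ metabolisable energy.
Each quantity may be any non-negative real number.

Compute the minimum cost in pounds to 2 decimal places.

This is a linear program. Let x1 = kg of sorghum, x2 = kg of DDGS.
min 0.28x1 + 0.38x2 s.t.:
  3x1 + 7.1x2 ≥ 19.1   (phosphorus)
  0.3x1 + 0.7x2 ≥ 1.4   (calcium)
  14.5x1 + 13.6x2 ≥ 37.2   (metabolisable energy)
  x1, x2 ≥ 0.
Both inputs are positive at the optimum. The phosphorus and metabolisable energy requirements are met with equality.
That vertex is x1 = 0.07015, x2 = 2.66.
Objective = 0.28·0.07015 + 0.38·2.66 = 1.0304.

£1.03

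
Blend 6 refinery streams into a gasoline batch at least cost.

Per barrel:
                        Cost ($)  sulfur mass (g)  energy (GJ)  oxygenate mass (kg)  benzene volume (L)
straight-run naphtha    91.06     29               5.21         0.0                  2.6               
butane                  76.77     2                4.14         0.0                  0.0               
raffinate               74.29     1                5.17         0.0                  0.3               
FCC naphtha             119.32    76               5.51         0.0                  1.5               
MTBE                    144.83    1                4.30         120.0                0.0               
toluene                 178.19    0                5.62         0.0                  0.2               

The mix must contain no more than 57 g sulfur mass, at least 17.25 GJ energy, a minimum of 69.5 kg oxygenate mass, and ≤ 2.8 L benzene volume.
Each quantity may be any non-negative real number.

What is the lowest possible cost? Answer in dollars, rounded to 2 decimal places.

Let x1 = barrels of straight-run naphtha, x2 = barrels of butane, x3 = barrels of raffinate, x4 = barrels of FCC naphtha, x5 = barrels of MTBE, x6 = barrels of toluene.
min 91.06x1 + 76.77x2 + 74.29x3 + 119.32x4 + 144.83x5 + 178.19x6 subject to:
  29x1 + 2x2 + 1x3 + 76x4 + 1x5 ≤ 57   (sulfur mass)
  5.21x1 + 4.14x2 + 5.17x3 + 5.51x4 + 4.3x5 + 5.62x6 ≥ 17.25   (energy)
  120x5 ≥ 69.5   (oxygenate mass)
  2.6x1 + 0.3x3 + 1.5x4 + 0.2x6 ≤ 2.8   (benzene volume)
  x1, x2, x3, x4, x5, x6 ≥ 0.
At the optimum only raffinate, MTBE are positive (straight-run naphtha, butane, FCC naphtha, toluene = 0). Binding constraints: energy and oxygenate mass.
Optimal quantities: raffinate = 2.8549 barrels, MTBE = 0.57917 barrels.
Total cost: 74.29·2.8549 + 144.83·0.57917 = 295.9717.

$295.97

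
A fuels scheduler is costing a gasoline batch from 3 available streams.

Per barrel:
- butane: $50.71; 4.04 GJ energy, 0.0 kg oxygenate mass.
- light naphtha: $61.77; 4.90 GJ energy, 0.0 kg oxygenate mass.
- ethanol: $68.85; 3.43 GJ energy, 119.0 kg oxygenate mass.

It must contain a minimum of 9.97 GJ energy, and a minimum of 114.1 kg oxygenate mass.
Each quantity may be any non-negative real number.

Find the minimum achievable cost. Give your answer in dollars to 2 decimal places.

$149.88

Treat it as an LP. Let x1 = barrels of butane, x2 = barrels of light naphtha, x3 = barrels of ethanol.
Minimize 50.71x1 + 61.77x2 + 68.85x3 s.t.:
  4.04x1 + 4.9x2 + 3.43x3 ≥ 9.97   (energy)
  119x3 ≥ 114.1   (oxygenate mass)
  x1, x2, x3 ≥ 0.
The optimal basis is {butane, ethanol}; light naphtha drops out. Binding constraints: energy and oxygenate mass.
So butane = 1.6538 barrels, ethanol = 0.95882 barrels.
Cost = 50.71·1.6538 + 68.85·0.95882 = 149.8790.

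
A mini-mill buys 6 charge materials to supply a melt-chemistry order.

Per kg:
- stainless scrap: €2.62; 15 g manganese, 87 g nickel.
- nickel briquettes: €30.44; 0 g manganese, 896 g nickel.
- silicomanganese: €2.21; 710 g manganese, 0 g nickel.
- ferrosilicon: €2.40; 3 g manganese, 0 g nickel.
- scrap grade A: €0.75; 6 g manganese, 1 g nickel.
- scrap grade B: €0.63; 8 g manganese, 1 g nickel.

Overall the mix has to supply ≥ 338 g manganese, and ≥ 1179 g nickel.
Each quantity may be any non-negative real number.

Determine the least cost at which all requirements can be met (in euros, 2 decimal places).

€35.92

Let x1 = kg of stainless scrap, x2 = kg of nickel briquettes, x3 = kg of silicomanganese, x4 = kg of ferrosilicon, x5 = kg of scrap grade A, x6 = kg of scrap grade B.
min 2.62x1 + 30.44x2 + 2.21x3 + 2.4x4 + 0.75x5 + 0.63x6 s.t.:
  15x1 + 710x3 + 3x4 + 6x5 + 8x6 ≥ 338   (manganese)
  87x1 + 896x2 + 1x5 + 1x6 ≥ 1179   (nickel)
  x1, x2, x3, x4, x5, x6 ≥ 0.
The cheapest feasible vertex uses only stainless scrap, silicomanganese; nickel briquettes, ferrosilicon, scrap grade A, scrap grade B are not used. Binding constraints: manganese and nickel.
Solving gives x1 = 13.55, x3 = 0.1898.
Hence cost = 2.62·13.55 + 2.21·0.1898 = €35.9205.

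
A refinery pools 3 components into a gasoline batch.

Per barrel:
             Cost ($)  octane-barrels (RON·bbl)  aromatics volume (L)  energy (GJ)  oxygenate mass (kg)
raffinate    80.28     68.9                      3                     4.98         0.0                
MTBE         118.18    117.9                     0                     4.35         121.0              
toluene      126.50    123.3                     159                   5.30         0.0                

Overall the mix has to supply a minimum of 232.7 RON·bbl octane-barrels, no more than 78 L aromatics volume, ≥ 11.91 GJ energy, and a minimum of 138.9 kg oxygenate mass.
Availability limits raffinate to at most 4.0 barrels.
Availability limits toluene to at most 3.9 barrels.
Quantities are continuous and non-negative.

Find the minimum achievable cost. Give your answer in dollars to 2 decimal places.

Let x1 = barrels of raffinate, x2 = barrels of MTBE, x3 = barrels of toluene.
Minimize 80.28x1 + 118.18x2 + 126.5x3 subject to:
  68.9x1 + 117.9x2 + 123.3x3 ≥ 232.7   (octane-barrels)
  3x1 + 159x3 ≤ 78   (aromatics volume)
  4.98x1 + 4.35x2 + 5.3x3 ≥ 11.91   (energy)
  121x2 ≥ 138.9   (oxygenate mass)
  x1 ≤ 4
  x3 ≤ 3.9
  x1, x2, x3 ≥ 0.
All 3 inputs are positive at the optimum. The octane-barrels, energy, oxygenate mass requirements are met with equality.
Optimal quantities: raffinate = 1.3534 barrels, MTBE = 1.1479 barrels, toluene = 0.033351 barrels.
Hence cost = 80.28·1.3534 + 118.18·1.1479 + 126.5·0.033351 = $248.5287.

$248.53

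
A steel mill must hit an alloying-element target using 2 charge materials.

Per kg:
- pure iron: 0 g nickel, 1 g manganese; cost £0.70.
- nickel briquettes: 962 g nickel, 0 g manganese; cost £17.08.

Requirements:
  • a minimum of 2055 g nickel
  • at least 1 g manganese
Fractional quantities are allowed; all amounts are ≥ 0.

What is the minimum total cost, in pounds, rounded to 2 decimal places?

£37.19

Treat it as an LP. Let x1 = kg of pure iron, x2 = kg of nickel briquettes.
Minimize 0.7x1 + 17.08x2 with:
  962x2 ≥ 2055   (nickel)
  1x1 ≥ 1   (manganese)
  x1, x2 ≥ 0.
Both inputs are positive at the optimum. The nickel and manganese requirements are met with equality.
That vertex is x1 = 1, x2 = 2.1362.
Cost = 0.7·1 + 17.08·2.1362 = 37.1863.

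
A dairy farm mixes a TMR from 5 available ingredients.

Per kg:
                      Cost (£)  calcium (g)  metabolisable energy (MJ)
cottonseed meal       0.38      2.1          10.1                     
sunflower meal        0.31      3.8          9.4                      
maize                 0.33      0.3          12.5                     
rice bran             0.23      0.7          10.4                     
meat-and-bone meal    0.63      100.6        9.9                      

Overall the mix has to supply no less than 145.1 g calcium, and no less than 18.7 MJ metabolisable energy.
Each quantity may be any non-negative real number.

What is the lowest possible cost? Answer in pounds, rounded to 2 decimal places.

Treat it as an LP. Let x1 = kg of cottonseed meal, x2 = kg of sunflower meal, x3 = kg of maize, x4 = kg of rice bran, x5 = kg of meat-and-bone meal.
Minimize 0.38x1 + 0.31x2 + 0.33x3 + 0.23x4 + 0.63x5 subject to:
  2.1x1 + 3.8x2 + 0.3x3 + 0.7x4 + 100.6x5 ≥ 145.1   (calcium)
  10.1x1 + 9.4x2 + 12.5x3 + 10.4x4 + 9.9x5 ≥ 18.7   (metabolisable energy)
  x1, x2, x3, x4, x5 ≥ 0.
The optimal basis is {rice bran, meat-and-bone meal}; cottonseed meal, sunflower meal, maize drop out. Binding constraints: calcium and metabolisable energy.
So rice bran = 0.42791 kg, meat-and-bone meal = 1.4394 kg.
Hence cost = 0.23·0.42791 + 0.63·1.4394 = £1.0052.

£1.01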